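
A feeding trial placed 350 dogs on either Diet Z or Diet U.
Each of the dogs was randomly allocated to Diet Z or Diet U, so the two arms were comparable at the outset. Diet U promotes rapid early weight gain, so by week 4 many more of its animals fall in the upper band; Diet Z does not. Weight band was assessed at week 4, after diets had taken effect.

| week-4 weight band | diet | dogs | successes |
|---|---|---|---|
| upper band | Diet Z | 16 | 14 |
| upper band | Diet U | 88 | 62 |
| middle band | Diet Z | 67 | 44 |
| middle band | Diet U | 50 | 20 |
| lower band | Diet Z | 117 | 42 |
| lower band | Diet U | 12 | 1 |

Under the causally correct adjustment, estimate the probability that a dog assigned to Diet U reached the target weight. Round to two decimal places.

0.55

Diet Z is higher inside every week-4 weight band stratum but Diet U is higher in aggregate. Whether to stratify depends on how week-4 weight band relates to the diet.
Because the diet influences week-4 weight band, week-4 weight band is a post-treatment mediator, not a confounder. Stratifying on it would bias the estimate; the causal effect is the crude pooled difference.
So P(outcome | do(Diet U)) is just the pooled rate for Diet U: 83/150 = 0.553.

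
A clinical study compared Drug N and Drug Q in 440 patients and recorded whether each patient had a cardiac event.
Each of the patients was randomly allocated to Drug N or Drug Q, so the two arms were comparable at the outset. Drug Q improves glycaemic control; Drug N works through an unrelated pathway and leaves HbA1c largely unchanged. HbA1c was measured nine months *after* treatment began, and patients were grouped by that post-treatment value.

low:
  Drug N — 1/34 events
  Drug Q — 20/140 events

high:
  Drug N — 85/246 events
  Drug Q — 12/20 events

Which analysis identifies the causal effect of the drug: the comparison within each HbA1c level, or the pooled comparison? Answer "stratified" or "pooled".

HbA1c is recorded after the drug and is itself shifted by it — it sits on the causal path from drug to outcome. Conditioning on a mediator would strip out part of the effect we want; the pooled comparison gives the total causal effect.
Pooled: Drug N 30.7% vs Drug Q 20.0%; Drug Q is lower overall.

pooled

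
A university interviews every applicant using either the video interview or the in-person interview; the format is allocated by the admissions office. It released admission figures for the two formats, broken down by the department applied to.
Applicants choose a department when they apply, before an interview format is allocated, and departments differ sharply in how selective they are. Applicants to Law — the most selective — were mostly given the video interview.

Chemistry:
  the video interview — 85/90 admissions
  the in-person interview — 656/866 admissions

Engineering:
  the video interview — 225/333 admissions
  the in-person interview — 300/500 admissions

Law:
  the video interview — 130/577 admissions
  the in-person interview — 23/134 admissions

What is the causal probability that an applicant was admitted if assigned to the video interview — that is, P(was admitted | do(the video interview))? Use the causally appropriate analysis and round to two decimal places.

0.65

The stratified and pooled comparisons disagree (the video interview wins within each department; the in-person interview wins overall), so the answer turns on the causal role of department.
Since department is a pre-existing factor (not a product of the interview format) and it affects the outcome on its own, it is a confounder. The stratified rates, not the pooled rate, identify the causal effect.
Standardising the video interview to the population department mix: 0.382·85/90 + 0.333·225/333 + 0.284·130/577 = 0.650.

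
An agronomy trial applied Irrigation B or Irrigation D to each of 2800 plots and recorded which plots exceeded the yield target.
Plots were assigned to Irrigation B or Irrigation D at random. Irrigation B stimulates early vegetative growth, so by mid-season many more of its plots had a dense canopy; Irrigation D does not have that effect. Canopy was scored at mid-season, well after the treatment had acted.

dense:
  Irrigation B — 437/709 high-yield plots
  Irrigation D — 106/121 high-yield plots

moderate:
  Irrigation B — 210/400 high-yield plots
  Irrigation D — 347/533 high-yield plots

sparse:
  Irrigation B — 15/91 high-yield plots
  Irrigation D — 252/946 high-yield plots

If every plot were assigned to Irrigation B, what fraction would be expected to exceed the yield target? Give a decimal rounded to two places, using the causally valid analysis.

Mid-season canopy is recorded after the irrigation and is itself shifted by it — it sits on the causal path from irrigation to outcome. Conditioning on a mediator would strip out part of the effect we want; the pooled comparison gives the total causal effect.
So P(outcome | do(Irrigation B)) is just the pooled rate for Irrigation B: 662/1200 = 0.552.

0.55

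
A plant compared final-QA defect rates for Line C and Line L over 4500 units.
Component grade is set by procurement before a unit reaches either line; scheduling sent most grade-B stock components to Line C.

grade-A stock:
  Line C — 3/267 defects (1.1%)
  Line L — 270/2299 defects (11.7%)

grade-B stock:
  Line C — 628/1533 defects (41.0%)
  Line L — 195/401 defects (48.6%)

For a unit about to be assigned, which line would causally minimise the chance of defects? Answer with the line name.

The stratified and pooled comparisons disagree (Line C wins within each component grade; Line L wins overall), so the answer turns on the causal role of component grade.
The imbalance in component grade arose from how units were allocated, not from anything the line did; and component grade independently affects the outcome. The pooled gap is confounded — condition on component grade.
Within each level — grade-A stock: 1.1% vs 11.7%; grade-B stock: 41.0% vs 48.6% — Line C is lower every time.

Line C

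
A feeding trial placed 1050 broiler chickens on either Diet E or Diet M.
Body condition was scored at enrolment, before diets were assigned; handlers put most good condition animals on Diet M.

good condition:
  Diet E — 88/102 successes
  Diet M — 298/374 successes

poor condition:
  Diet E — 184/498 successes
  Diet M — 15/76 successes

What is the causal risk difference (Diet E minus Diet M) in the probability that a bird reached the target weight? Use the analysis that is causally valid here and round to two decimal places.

Here starting body condition is a common cause — it drives both which diet a case falls under and the outcome. The crude comparison mixes populations; the stratum-specific rates are the causally relevant ones.
Adjusting over the population distribution of starting body condition: 0.453·(0.863−0.797) + 0.547·(0.369−0.197) = +0.124.

+0.12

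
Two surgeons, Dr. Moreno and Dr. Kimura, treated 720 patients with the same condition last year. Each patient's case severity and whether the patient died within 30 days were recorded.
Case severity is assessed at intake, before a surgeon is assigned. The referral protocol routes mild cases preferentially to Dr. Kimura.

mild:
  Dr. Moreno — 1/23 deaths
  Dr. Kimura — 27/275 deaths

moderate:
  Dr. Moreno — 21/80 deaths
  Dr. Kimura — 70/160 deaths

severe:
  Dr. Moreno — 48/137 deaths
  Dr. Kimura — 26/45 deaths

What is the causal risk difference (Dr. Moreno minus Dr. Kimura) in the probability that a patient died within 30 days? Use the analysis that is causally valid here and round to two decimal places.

-0.14

The stratified and pooled comparisons disagree (Dr. Moreno wins within each case severity; Dr. Kimura wins overall), so the answer turns on the causal role of case severity.
Here case severity is a common cause — it drives both which surgeon a case falls under and the outcome. The crude comparison mixes populations; the stratum-specific rates are the causally relevant ones.
Adjusting over the population distribution of case severity: 0.414·(0.043−0.098) + 0.333·(0.263−0.438) + 0.253·(0.350−0.578) = -0.138.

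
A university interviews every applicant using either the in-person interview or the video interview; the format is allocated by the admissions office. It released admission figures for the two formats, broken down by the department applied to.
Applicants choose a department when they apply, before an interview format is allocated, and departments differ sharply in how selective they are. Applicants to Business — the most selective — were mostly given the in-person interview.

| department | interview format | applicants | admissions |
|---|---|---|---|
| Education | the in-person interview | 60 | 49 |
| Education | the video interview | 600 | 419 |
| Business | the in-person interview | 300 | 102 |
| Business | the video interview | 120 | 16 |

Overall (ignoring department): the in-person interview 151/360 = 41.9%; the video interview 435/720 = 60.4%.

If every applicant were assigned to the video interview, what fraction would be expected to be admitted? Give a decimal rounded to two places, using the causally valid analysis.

The imbalance in department arose from how applicants were allocated, not from anything the interview format did; and department independently affects the outcome. The pooled gap is confounded — condition on department.
Standardising the video interview to the population department mix: 0.611·419/600 + 0.389·16/120 = 0.479.

0.48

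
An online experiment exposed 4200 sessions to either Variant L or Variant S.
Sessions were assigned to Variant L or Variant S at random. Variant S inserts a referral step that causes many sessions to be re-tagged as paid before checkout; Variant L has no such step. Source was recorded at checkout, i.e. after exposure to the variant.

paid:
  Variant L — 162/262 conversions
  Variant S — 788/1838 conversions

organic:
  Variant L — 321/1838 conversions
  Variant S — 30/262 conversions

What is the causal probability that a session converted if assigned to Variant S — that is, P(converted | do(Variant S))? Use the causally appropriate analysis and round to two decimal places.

Within every traffic source level Variant L has the higher rate, yet pooled Variant S does — Simpson's reversal.
Traffic source is downstream of the variant. One should not condition on a consequence of treatment, so the overall rates are the right comparison.
So P(outcome | do(Variant S)) is just the pooled rate for Variant S: 818/2100 = 0.390.

0.39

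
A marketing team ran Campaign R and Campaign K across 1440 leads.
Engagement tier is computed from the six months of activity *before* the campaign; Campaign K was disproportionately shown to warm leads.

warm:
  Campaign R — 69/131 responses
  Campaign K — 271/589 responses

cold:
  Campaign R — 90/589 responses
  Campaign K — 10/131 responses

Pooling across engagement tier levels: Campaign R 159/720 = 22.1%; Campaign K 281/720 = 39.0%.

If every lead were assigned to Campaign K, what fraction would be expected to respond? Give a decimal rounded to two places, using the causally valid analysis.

0.27

Since engagement tier is a pre-existing factor (not a product of the campaign) and it affects the outcome on its own, it is a confounder. The stratified rates, not the pooled rate, identify the causal effect.
Standardising Campaign K to the population engagement tier mix: 0.500·271/589 + 0.500·10/131 = 0.268.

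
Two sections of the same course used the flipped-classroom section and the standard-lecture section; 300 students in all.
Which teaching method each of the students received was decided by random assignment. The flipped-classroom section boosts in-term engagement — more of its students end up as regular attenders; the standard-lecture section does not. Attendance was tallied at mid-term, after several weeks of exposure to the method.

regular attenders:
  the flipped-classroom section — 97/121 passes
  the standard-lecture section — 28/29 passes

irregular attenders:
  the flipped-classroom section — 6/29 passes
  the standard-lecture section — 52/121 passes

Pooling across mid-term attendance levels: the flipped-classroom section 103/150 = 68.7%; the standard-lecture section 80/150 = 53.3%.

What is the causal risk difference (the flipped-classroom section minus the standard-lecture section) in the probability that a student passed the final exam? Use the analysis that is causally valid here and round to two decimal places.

+0.15

Mid-term attendance lies on the pathway teaching method → mid-term attendance → outcome, so adjusting for it blocks the indirect effect. For the total causal effect of teaching method, use the unadjusted pooled rates.
The causal difference is the pooled difference: 0.687 − 0.533 = +0.153.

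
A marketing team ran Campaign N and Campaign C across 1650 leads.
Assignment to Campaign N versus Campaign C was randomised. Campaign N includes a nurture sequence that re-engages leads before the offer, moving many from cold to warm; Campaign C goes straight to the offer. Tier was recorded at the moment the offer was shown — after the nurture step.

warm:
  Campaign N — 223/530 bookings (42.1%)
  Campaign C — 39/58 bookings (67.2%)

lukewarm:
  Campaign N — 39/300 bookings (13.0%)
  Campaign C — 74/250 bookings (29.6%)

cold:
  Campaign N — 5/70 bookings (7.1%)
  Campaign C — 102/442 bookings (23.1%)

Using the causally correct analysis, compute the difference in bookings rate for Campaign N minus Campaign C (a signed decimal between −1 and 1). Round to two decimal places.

Campaign C is higher inside every engagement tier stratum but Campaign N is higher in aggregate. Whether to stratify depends on how engagement tier relates to the campaign.
Engagement tier lies on the pathway campaign → engagement tier → outcome, so adjusting for it blocks the indirect effect. For the total causal effect of campaign, use the unadjusted pooled rates.
The causal difference is the pooled difference: 0.297 − 0.287 = +0.010.

+0.01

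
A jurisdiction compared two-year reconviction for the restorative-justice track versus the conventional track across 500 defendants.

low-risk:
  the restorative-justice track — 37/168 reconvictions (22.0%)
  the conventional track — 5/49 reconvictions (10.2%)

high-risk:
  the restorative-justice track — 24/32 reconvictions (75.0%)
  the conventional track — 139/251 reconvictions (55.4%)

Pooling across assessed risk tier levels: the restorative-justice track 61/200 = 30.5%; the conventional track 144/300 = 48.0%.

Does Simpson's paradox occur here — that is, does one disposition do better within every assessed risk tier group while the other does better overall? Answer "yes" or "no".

yes

Within each assessed risk tier level (low-risk 22.0% vs 10.2%; high-risk 75.0% vs 55.4%), the conventional track has the lower rate every time. Pooled: 30.5% vs 48.0% — the restorative-justice track has the lower rate overall. The two comparisons disagree.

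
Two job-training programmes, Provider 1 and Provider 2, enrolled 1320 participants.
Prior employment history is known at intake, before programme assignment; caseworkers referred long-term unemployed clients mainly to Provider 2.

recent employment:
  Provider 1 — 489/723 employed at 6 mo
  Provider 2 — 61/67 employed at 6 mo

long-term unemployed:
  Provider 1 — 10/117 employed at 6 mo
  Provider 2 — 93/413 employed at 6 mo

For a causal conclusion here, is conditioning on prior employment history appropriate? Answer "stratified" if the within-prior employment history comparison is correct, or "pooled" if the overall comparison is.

stratified

Within every prior employment history level Provider 2 has the higher rate, yet pooled Provider 1 does — Simpson's reversal.
Since prior employment history is a pre-existing factor (not a product of the programme) and it affects the outcome on its own, it is a confounder. The stratified rates, not the pooled rate, identify the causal effect.
Within each level — recent employment: 67.6% vs 91.0%; long-term unemployed: 8.5% vs 22.5% — Provider 2 is higher every time.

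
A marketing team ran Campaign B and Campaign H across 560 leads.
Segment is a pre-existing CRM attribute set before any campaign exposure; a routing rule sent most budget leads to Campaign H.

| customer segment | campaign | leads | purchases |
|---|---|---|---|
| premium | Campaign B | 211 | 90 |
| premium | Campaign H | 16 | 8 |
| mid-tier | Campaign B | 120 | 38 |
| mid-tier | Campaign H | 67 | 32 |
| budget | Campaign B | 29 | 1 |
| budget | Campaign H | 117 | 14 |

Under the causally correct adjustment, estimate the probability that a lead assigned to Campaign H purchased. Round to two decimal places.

Here customer segment is a common cause — it drives both which campaign a case falls under and the outcome. The crude comparison mixes populations; the stratum-specific rates are the causally relevant ones.
Standardising Campaign H to the population customer segment mix: 0.405·8/16 + 0.334·32/67 + 0.261·14/117 = 0.393.

0.39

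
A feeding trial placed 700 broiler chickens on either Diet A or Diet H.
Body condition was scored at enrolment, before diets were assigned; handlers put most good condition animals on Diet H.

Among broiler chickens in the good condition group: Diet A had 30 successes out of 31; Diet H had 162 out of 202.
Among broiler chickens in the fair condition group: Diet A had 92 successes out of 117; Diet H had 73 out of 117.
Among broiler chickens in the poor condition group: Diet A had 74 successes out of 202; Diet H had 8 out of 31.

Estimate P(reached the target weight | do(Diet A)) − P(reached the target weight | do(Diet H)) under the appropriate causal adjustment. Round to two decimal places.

Here starting body condition is a common cause — it drives both which diet a case falls under and the outcome. The crude comparison mixes populations; the stratum-specific rates are the causally relevant ones.
Adjusting over the population distribution of starting body condition: 0.333·(0.968−0.802) + 0.334·(0.786−0.624) + 0.333·(0.366−0.258) = +0.145.

+0.15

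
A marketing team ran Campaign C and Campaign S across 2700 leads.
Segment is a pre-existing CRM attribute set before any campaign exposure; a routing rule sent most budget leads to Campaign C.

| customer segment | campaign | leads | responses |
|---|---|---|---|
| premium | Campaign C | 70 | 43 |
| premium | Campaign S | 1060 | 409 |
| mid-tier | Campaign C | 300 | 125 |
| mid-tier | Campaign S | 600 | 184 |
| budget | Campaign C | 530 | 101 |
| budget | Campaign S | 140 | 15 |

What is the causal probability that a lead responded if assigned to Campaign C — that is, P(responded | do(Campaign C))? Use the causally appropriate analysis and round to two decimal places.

The stratified and pooled comparisons disagree (Campaign C wins within each customer segment; Campaign S wins overall), so the answer turns on the causal role of customer segment.
Customer segment satisfies the back-door criterion: it is not a descendant of the campaign, and it blocks the spurious path from campaign to outcome. Adjusting for it (i.e., using the within-customer segment rates) gives the causal effect.
Standardising Campaign C to the population customer segment mix: 0.419·43/70 + 0.333·125/300 + 0.248·101/530 = 0.443.

0.44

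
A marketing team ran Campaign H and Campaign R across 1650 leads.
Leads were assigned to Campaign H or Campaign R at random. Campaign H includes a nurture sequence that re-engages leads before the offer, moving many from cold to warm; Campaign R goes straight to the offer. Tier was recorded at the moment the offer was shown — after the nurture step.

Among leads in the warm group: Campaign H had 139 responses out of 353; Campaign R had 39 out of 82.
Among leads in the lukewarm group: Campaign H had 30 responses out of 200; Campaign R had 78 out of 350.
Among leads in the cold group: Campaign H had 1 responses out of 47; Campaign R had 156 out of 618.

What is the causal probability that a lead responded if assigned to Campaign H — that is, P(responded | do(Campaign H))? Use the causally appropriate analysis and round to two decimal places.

0.28

The stratified and pooled comparisons disagree (Campaign R wins within each engagement tier; Campaign H wins overall), so the answer turns on the causal role of engagement tier.
Engagement tier is downstream of the campaign. One should not condition on a consequence of treatment, so the overall rates are the right comparison.
So P(outcome | do(Campaign H)) is just the pooled rate for Campaign H: 170/600 = 0.283.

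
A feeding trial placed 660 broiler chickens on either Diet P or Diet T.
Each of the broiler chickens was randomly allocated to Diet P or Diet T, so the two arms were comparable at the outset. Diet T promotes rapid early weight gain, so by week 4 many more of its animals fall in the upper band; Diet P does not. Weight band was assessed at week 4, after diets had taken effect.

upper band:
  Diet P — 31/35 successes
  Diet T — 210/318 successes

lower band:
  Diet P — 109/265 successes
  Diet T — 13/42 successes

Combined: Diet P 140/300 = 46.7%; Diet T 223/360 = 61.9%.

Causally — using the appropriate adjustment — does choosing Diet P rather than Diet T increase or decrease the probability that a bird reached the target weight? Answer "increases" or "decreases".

Week-4 weight band is downstream of the diet. One should not condition on a consequence of treatment, so the overall rates are the right comparison.
Pooled: Diet P 46.7% vs Diet T 61.9%; Diet T is higher overall.

decreases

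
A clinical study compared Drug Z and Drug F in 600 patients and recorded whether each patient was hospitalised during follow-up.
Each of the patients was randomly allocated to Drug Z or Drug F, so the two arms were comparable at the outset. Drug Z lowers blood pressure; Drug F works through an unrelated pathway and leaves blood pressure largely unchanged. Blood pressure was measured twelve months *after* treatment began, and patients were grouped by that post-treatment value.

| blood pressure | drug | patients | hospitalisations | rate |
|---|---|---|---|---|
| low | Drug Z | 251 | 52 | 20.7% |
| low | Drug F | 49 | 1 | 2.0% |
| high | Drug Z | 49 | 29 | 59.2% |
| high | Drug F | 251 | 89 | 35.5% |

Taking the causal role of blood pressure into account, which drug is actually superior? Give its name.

The blood pressure-specific comparison favours Drug F throughout, but the pooled figures favour Drug Z. The question is whether to condition on blood pressure.
Blood pressure is downstream of the drug. One should not condition on a consequence of treatment, so the overall rates are the right comparison.
Pooled: Drug Z 27.0% vs Drug F 30.0%; Drug Z is lower overall.

Drug Z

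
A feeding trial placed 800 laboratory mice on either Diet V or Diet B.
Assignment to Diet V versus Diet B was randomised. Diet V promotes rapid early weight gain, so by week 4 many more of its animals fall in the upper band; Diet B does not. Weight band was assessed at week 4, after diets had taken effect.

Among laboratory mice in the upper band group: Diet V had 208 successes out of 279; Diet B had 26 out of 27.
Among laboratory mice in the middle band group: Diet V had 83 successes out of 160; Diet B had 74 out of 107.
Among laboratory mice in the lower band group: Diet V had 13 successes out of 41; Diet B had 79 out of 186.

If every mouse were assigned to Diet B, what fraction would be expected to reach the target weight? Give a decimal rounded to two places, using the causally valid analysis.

Week-4 weight band is downstream of the diet. One should not condition on a consequence of treatment, so the overall rates are the right comparison.
So P(outcome | do(Diet B)) is just the pooled rate for Diet B: 179/320 = 0.559.

0.56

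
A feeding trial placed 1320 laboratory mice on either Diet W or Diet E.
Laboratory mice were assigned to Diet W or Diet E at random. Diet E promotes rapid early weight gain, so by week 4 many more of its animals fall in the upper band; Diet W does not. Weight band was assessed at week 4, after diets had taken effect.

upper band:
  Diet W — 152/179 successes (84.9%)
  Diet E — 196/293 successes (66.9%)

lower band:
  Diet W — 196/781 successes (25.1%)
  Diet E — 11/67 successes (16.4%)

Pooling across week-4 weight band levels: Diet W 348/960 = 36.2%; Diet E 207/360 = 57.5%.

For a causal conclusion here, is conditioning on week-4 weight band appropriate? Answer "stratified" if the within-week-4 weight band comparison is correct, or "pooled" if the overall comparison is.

pooled

The distribution of week-4 weight band is itself part of what the diet does — it is an intermediate outcome. Holding it fixed would remove that part of the effect; the total effect is the pooled difference.
Pooled: Diet W 36.2% vs Diet E 57.5%; Diet E is higher overall.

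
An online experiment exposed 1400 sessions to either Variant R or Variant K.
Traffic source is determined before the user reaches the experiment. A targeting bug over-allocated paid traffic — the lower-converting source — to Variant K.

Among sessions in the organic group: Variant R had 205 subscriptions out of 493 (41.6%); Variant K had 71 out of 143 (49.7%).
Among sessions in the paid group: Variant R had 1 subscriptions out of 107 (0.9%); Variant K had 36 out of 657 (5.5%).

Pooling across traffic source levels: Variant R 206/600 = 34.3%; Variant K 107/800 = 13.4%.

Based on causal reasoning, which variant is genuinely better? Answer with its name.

Traffic source is set before the variant has any effect — it is not caused by the variant — and it independently drives the outcome. That makes it a confounder, so the causal comparison is within traffic source levels.
Within each level — organic: 41.6% vs 49.7%; paid: 0.9% vs 5.5% — Variant K is higher every time.

Variant K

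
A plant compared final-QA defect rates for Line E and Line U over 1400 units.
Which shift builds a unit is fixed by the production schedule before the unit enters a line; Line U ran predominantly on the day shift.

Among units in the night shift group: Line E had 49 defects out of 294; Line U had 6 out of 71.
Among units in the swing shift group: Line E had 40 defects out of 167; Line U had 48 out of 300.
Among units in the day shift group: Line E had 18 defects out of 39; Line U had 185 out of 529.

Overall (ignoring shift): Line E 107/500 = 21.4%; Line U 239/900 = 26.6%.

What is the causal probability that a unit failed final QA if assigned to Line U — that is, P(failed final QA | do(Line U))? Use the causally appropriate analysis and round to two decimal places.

0.22

The imbalance in shift arose from how units were allocated, not from anything the line did; and shift independently affects the outcome. The pooled gap is confounded — condition on shift.
Standardising Line U to the population shift mix: 0.261·6/71 + 0.334·48/300 + 0.406·185/529 = 0.217.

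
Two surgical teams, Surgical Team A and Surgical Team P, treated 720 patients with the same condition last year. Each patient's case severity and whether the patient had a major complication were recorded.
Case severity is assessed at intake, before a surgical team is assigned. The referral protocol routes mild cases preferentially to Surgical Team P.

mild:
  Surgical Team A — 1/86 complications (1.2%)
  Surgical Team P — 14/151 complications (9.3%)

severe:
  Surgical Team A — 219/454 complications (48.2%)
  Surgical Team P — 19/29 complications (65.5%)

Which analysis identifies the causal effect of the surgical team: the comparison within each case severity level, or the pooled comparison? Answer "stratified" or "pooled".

The case severity-specific comparison favours Surgical Team A throughout, but the pooled figures favour Surgical Team P. The question is whether to condition on case severity.
Case severity satisfies the back-door criterion: it is not a descendant of the surgical team, and it blocks the spurious path from surgical team to outcome. Adjusting for it (i.e., using the within-case severity rates) gives the causal effect.
Within each level — mild: 1.2% vs 9.3%; severe: 48.2% vs 65.5% — Surgical Team A is lower every time.

stratified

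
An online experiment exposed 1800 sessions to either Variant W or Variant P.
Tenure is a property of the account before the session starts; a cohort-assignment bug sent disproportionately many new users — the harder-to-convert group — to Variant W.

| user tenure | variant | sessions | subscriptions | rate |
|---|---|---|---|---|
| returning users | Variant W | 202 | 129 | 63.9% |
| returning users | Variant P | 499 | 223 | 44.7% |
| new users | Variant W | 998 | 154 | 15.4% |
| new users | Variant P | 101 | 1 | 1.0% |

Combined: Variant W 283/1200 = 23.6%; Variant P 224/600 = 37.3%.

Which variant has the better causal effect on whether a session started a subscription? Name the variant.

Here user tenure is a common cause — it drives both which variant a case falls under and the outcome. The crude comparison mixes populations; the stratum-specific rates are the causally relevant ones.
Within each level — returning users: 63.9% vs 44.7%; new users: 15.4% vs 1.0% — Variant W is higher every time.

Variant W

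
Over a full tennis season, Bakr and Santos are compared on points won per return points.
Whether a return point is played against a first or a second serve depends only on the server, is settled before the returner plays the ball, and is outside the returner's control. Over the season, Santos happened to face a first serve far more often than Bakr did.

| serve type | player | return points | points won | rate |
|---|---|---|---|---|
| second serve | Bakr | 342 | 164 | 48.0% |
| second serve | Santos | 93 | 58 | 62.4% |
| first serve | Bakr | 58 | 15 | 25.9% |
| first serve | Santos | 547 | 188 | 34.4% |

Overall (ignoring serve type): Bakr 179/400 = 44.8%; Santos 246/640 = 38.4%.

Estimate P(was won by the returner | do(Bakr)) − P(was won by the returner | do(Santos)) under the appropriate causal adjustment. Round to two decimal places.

Serve type differs across players for reasons unrelated to any effect of the player itself, and it separately predicts the outcome — a classic confounder. We must compare within serve type levels.
Adjusting over the population distribution of serve type: 0.418·(0.480−0.624) + 0.582·(0.259−0.344) = -0.110.

-0.11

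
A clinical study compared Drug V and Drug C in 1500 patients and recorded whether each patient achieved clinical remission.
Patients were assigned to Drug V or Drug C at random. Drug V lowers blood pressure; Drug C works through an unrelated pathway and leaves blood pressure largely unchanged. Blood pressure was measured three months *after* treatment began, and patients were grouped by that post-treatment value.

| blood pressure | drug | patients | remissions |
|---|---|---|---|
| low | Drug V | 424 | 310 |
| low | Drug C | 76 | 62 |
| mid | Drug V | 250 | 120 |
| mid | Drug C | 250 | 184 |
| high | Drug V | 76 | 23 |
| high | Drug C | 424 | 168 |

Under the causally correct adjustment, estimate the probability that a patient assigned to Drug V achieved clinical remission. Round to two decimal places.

0.60

Blood pressure is downstream of the drug. One should not condition on a consequence of treatment, so the overall rates are the right comparison.
So P(outcome | do(Drug V)) is just the pooled rate for Drug V: 453/750 = 0.604.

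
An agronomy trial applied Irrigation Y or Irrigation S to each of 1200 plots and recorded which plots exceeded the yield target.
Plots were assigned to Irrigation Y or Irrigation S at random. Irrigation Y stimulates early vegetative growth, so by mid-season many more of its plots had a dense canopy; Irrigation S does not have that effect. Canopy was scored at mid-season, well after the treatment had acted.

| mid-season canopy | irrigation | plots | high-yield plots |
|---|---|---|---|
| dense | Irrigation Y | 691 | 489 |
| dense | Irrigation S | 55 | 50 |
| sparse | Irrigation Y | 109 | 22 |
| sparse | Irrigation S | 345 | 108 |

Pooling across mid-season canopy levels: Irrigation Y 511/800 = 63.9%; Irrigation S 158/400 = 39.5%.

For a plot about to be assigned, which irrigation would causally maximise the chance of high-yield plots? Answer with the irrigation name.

Irrigation Y

Because the irrigation influences mid-season canopy, mid-season canopy is a post-treatment mediator, not a confounder. Stratifying on it would bias the estimate; the causal effect is the crude pooled difference.
Pooled: Irrigation Y 63.9% vs Irrigation S 39.5%; Irrigation Y is higher overall.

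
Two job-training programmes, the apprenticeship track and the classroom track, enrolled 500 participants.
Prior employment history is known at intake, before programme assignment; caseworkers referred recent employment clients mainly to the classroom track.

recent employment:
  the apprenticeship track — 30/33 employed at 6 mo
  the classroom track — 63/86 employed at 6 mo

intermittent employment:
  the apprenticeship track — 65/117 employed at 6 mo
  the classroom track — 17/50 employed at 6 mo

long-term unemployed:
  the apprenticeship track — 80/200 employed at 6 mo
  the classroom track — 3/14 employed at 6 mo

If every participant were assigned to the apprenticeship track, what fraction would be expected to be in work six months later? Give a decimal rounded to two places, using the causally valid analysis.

0.57

Within every prior employment history level the apprenticeship track has the higher rate, yet pooled the classroom track does — Simpson's reversal.
Here prior employment history is a common cause — it drives both which programme a case falls under and the outcome. The crude comparison mixes populations; the stratum-specific rates are the causally relevant ones.
Standardising the apprenticeship track to the population prior employment history mix: 0.238·30/33 + 0.334·65/117 + 0.428·80/200 = 0.573.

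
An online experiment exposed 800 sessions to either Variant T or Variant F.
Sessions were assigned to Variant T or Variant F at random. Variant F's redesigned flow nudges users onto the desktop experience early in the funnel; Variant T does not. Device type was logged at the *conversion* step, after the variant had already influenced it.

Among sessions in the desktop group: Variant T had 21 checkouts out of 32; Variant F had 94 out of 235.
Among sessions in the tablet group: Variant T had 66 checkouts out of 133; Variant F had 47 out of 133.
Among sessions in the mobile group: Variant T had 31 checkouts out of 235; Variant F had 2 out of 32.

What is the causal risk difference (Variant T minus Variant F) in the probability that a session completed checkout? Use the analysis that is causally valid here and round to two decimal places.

Device type here is a post-treatment variable shaped by the variant; conditioning on it would introduce bias rather than remove it. The overall comparison is the causal one.
The causal difference is the pooled difference: 0.295 − 0.357 = -0.062.

-0.06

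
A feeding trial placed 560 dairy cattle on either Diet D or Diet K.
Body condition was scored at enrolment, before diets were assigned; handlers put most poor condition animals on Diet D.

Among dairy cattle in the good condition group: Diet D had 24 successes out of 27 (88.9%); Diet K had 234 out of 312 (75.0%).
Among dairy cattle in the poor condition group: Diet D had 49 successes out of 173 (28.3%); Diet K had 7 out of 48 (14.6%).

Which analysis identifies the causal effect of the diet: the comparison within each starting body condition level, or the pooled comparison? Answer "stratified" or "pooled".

Since starting body condition is a pre-existing factor (not a product of the diet) and it affects the outcome on its own, it is a confounder. The stratified rates, not the pooled rate, identify the causal effect.
Within each level — good condition: 88.9% vs 75.0%; poor condition: 28.3% vs 14.6% — Diet D is higher every time.

stratified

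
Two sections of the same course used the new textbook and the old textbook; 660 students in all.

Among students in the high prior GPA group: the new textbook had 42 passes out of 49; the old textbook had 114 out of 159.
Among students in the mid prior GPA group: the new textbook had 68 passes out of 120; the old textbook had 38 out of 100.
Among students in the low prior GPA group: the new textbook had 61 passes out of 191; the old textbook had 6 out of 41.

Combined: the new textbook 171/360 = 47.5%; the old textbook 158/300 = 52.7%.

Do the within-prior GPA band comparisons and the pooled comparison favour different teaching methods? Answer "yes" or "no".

yes

Within each prior GPA band level (high prior GPA 85.7% vs 71.7%; mid prior GPA 56.7% vs 38.0%; low prior GPA 31.9% vs 14.6%), the new textbook has the higher rate every time. Pooled: 47.5% vs 52.7% — the old textbook has the higher rate overall. The two comparisons disagree.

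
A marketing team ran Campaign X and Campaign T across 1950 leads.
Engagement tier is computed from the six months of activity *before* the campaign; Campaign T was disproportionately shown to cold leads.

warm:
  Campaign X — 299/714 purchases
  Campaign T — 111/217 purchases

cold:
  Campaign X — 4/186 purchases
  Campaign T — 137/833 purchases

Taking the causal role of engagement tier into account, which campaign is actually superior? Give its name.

Campaign T

Engagement tier differs across campaigns for reasons unrelated to any effect of the campaign itself, and it separately predicts the outcome — a classic confounder. We must compare within engagement tier levels.
Within each level — warm: 41.9% vs 51.2%; cold: 2.2% vs 16.4% — Campaign T is higher every time.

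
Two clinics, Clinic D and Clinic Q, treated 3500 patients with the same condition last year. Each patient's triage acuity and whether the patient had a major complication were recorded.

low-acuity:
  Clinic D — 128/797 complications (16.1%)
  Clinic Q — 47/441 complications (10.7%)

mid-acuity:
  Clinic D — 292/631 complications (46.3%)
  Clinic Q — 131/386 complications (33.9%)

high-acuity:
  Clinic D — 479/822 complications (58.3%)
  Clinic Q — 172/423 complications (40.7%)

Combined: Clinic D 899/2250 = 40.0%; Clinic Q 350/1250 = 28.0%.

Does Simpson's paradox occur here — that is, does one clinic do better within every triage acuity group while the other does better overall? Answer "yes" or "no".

Within each triage acuity level (low-acuity 16.1% vs 10.7%; mid-acuity 46.3% vs 33.9%; high-acuity 58.3% vs 40.7%), Clinic Q has the lower rate every time. Pooled: 40.0% vs 28.0% — Clinic Q has the lower rate overall. They agree.

no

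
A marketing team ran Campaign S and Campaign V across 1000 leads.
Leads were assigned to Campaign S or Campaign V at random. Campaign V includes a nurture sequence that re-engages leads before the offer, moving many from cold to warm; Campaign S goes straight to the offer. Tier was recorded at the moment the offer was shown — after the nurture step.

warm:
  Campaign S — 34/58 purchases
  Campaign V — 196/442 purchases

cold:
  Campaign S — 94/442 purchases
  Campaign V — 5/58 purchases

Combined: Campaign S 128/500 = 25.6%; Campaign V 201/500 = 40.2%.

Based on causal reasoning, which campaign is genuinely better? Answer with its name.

Campaign V

Within every engagement tier level Campaign S has the higher rate, yet pooled Campaign V does — Simpson's reversal.
Engagement tier is downstream of the campaign. One should not condition on a consequence of treatment, so the overall rates are the right comparison.
Pooled: Campaign S 25.6% vs Campaign V 40.2%; Campaign V is higher overall.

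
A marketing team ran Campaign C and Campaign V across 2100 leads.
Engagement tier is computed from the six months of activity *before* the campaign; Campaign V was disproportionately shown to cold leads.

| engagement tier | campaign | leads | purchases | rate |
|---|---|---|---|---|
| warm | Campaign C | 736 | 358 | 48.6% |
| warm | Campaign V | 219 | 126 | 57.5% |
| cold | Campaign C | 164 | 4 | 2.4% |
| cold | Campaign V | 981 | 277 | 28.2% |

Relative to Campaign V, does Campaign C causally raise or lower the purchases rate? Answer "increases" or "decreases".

Here engagement tier is a common cause — it drives both which campaign a case falls under and the outcome. The crude comparison mixes populations; the stratum-specific rates are the causally relevant ones.
Within each level — warm: 48.6% vs 57.5%; cold: 2.4% vs 28.2% — Campaign V is higher every time.

decreases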